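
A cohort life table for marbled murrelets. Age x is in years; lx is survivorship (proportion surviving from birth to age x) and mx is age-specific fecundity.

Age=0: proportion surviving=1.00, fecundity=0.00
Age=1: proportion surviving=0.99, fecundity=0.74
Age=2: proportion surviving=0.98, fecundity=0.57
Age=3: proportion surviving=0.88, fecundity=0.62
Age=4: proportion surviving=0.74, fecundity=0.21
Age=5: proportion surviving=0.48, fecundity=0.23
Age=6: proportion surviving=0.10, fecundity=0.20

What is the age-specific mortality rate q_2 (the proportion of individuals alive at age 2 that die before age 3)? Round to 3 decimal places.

0.102

q_2 = (l_2 − l_3) / l_2 = (0.98 − 0.88) / 0.98
     = 0.1 / 0.98 = 0.102041… → 0.102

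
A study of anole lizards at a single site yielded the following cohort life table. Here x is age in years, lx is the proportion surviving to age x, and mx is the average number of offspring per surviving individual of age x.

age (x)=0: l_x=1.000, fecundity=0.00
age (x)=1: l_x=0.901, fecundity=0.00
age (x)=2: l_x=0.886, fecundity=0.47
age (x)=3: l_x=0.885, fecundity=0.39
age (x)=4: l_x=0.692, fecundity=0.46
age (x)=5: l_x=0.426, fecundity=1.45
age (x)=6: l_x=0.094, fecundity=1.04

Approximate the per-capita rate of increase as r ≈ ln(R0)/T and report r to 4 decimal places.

R0 = Σ lx·mx = 0 + 0 + 0.41642 + 0.34515 + 0.31832 + 0.6177 + 0.09776 = 1.79535
Σ x·lx·mx = 6.81663; T = 6.81663/1.79535 = 3.79683…
r ≈ ln(R0)/T = ln(1.79535)/3.79683… = 0.154129… → 0.1541

0.1541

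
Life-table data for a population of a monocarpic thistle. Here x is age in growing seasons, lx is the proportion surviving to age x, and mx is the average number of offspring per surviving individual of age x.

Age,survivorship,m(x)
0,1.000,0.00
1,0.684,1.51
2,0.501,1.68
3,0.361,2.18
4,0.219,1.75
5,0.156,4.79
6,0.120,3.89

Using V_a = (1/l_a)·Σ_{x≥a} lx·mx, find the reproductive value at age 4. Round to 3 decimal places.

7.294

lx·mx for x ≥ 4: 0.38325, 0.74724, 0.4668 → sum = 1.59729
V_4 = 1.59729 / l_4 = 1.59729 / 0.219 = 7.293562… → 7.294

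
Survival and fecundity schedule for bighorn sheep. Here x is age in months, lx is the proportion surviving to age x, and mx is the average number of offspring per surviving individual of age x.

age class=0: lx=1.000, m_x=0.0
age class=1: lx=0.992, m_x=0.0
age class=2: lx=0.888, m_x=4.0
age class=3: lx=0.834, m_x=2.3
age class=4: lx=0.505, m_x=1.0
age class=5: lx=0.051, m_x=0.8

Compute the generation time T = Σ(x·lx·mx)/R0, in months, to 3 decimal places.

lx·mx: 0, 0, 3.552, 1.9182, 0.505, 0.0408 → R0 = 6.016
x·lx·mx: 0, 0, 7.104, 5.7546, 2.02, 0.204 → Σ = 15.0826
T = 15.0826 / 6.016 = 2.507081… → 2.507

2.507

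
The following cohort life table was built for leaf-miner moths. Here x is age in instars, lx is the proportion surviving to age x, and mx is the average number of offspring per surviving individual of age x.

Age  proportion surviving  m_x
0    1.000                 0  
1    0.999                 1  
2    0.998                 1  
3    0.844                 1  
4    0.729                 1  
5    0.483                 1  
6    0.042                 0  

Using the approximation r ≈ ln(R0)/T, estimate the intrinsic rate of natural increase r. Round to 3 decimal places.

0.522

R0 = Σ lx·mx = 0 + 0.999 + 0.998 + 0.844 + 0.729 + 0.483 + 0 = 4.053
Σ x·lx·mx = 10.858; T = 10.858/4.053 = 2.679…
r ≈ ln(R0)/T = ln(4.053)/2.679… = 0.52238… → 0.522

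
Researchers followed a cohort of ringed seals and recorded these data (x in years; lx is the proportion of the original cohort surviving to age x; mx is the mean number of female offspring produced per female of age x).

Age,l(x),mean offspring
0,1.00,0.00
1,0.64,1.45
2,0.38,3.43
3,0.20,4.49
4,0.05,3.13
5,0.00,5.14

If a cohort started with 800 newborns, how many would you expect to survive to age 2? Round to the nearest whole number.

Expected survivors = N0 · l_2 = 800 × 0.38 = 304 → 304

304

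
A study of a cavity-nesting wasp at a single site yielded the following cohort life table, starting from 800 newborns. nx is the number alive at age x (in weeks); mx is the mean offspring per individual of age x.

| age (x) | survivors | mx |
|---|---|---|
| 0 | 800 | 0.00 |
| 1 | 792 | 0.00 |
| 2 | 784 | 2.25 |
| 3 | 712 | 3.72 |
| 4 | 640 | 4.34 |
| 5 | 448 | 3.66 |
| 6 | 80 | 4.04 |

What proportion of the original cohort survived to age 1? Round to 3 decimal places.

l_1 = n_1/n_0 = 792/800 = 0.99 → 0.990

0.990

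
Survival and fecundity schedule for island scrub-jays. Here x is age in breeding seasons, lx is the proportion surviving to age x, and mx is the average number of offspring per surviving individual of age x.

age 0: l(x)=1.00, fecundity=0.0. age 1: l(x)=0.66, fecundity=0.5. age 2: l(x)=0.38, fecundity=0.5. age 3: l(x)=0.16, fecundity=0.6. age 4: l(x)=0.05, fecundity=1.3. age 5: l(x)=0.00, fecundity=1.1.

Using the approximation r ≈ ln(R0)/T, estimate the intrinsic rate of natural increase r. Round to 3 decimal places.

-0.208

R0 = Σ lx·mx = 0 + 0.33 + 0.19 + 0.096 + 0.065 + 0 = 0.681
Σ x·lx·mx = 1.258; T = 1.258/0.681 = 1.84728…
r ≈ ln(R0)/T = ln(0.681)/1.84728… = -0.20798… → -0.208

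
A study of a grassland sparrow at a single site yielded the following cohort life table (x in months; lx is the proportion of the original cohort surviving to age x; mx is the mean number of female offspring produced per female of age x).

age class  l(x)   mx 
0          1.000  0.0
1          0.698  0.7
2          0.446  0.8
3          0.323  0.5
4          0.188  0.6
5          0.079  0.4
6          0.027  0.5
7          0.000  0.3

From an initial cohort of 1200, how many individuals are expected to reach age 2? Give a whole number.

Expected survivors = N0 · l_2 = 1200 × 0.446 = 535.2 → 535

535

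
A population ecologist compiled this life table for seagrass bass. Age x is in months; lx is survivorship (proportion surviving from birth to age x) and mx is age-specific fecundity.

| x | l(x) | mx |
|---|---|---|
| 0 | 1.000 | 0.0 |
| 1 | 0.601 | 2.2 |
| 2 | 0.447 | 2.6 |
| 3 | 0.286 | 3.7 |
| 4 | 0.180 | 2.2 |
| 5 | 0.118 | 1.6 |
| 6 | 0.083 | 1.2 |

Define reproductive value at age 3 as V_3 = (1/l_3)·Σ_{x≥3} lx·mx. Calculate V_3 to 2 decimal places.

lx·mx for x ≥ 3: 1.0582, 0.396, 0.1888, 0.0996 → sum = 1.7426
V_3 = 1.7426 / l_3 = 1.7426 / 0.286 = 6.093007… → 6.09

6.09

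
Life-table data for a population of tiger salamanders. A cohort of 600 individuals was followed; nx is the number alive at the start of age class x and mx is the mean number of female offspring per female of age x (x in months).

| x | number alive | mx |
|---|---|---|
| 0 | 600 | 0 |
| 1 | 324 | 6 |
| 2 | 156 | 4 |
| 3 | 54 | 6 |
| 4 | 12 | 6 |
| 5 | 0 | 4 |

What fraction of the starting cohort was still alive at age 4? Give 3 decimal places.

l_4 = n_4/n_0 = 12/600 = 0.02 → 0.020

0.020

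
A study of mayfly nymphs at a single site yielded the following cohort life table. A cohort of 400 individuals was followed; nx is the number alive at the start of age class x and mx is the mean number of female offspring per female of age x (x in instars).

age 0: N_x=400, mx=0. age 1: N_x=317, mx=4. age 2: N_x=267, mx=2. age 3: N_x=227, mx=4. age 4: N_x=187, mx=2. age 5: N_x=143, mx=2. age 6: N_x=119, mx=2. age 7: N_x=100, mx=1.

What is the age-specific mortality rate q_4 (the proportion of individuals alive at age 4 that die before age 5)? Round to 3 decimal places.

0.235

lx = nx/n0 = nx/400: 1, 0.7925, 0.6675, 0.5675, 0.4675, 0.3575, 0.2975, 0.25
q_4 = (l_4 − l_5) / l_4 = (0.4675 − 0.3575) / 0.4675
     = 0.11 / 0.4675 = 0.235294… → 0.235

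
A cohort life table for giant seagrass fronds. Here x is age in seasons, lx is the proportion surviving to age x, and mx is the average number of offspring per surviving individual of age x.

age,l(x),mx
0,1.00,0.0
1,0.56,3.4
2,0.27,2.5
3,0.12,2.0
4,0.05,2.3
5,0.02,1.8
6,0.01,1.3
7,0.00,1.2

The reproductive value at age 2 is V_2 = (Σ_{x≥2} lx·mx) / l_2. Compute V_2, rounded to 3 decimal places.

lx·mx for x ≥ 2: 0.675, 0.24, 0.115, 0.036, 0.013, 0 → sum = 1.079
V_2 = 1.079 / l_2 = 1.079 / 0.27 = 3.996296… → 3.996

3.996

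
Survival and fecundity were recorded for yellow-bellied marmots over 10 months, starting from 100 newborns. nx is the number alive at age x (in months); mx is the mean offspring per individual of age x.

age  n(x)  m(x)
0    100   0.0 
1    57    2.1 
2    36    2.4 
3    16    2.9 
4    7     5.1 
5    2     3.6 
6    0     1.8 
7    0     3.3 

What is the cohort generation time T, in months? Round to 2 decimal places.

2.07

lx = nx/n0 = nx/100: 1, 0.57, 0.36, 0.16, 0.07, 0.02, 0, 0
lx·mx: 0, 1.197, 0.864, 0.464, 0.357, 0.072, 0, 0 → R0 = 2.954
x·lx·mx: 0, 1.197, 1.728, 1.392, 1.428, 0.36, 0, 0 → Σ = 6.105
T = 6.105 / 2.954 = 2.066689… → 2.07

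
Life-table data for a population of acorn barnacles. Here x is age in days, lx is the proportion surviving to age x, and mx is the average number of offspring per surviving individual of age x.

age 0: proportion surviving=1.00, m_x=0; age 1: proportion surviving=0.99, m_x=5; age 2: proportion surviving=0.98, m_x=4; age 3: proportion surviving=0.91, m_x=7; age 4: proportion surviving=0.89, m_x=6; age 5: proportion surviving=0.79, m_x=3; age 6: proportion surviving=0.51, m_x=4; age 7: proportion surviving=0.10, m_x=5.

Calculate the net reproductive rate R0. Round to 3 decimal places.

25.490

lx·mx by age: 0, 4.95, 3.92, 6.37, 5.34, 2.37, 2.04, 0.5
R0 = Σ lx·mx = 25.49 → 25.490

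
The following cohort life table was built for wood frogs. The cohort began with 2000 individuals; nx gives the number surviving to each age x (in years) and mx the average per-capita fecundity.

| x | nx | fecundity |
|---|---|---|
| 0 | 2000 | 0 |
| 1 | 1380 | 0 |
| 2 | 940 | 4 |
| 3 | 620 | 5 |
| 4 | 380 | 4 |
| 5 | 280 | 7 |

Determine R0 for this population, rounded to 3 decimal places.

5.170

lx = nx/n0 = nx/2000: 1, 0.69, 0.47, 0.31, 0.19, 0.14
lx·mx by age: 0, 0, 1.88, 1.55, 0.76, 0.98
R0 = Σ lx·mx = 5.17 → 5.170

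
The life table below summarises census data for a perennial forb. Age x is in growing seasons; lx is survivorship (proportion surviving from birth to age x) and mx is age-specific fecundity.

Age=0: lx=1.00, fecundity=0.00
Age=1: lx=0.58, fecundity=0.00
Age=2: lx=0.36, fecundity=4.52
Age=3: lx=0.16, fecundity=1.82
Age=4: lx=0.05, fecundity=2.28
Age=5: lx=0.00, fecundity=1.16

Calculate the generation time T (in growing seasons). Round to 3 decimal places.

2.255

lx·mx: 0, 0, 1.6272, 0.2912, 0.114, 0 → R0 = 2.0324
x·lx·mx: 0, 0, 3.2544, 0.8736, 0.456, 0 → Σ = 4.584
T = 4.584 / 2.0324 = 2.255462… → 2.255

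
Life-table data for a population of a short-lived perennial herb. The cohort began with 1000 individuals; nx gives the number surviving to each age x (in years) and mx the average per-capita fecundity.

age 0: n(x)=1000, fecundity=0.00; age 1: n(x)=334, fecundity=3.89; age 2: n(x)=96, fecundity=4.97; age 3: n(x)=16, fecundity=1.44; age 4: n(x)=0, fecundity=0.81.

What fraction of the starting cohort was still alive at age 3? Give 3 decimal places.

l_3 = n_3/n_0 = 16/1000 = 0.016 → 0.016

0.016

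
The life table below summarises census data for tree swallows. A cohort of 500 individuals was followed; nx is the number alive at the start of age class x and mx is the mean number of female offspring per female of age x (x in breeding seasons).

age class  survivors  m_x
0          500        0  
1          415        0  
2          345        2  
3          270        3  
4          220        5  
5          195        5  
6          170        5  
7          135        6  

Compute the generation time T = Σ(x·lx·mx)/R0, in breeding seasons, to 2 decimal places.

4.56

lx = nx/n0 = nx/500: 1, 0.83, 0.69, 0.54, 0.44, 0.39, 0.34, 0.27
lx·mx: 0, 0, 1.38, 1.62, 2.2, 1.95, 1.7, 1.62 → R0 = 10.47
x·lx·mx: 0, 0, 2.76, 4.86, 8.8, 9.75, 10.2, 11.34 → Σ = 47.71
T = 47.71 / 10.47 = 4.556829… → 4.56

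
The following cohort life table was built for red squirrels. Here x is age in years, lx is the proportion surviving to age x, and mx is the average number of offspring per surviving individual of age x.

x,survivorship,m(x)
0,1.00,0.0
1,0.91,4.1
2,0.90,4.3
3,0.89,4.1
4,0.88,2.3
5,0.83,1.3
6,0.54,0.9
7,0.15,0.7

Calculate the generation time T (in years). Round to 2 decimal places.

2.65

lx·mx: 0, 3.731, 3.87, 3.649, 2.024, 1.079, 0.486, 0.105 → R0 = 14.944
x·lx·mx: 0, 3.731, 7.74, 10.947, 8.096, 5.395, 2.916, 0.735 → Σ = 39.56
T = 39.56 / 14.944 = 2.647216… → 2.65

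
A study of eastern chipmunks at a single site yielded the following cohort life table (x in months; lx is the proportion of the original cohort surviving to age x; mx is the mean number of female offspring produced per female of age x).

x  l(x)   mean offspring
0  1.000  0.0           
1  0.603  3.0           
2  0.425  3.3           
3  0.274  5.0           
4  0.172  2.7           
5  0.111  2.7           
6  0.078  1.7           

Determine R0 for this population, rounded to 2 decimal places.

lx·mx by age: 0, 1.809, 1.4025, 1.37, 0.4644, 0.2997, 0.1326
R0 = Σ lx·mx = 5.4782 → 5.48

5.48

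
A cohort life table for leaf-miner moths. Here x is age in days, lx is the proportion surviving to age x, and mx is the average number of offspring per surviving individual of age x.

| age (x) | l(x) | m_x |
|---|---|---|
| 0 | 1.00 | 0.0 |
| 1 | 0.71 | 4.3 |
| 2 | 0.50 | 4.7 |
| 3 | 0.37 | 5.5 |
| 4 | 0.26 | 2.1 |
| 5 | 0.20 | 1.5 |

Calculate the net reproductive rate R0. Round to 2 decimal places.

8.28

lx·mx by age: 0, 3.053, 2.35, 2.035, 0.546, 0.3
R0 = Σ lx·mx = 8.284 → 8.28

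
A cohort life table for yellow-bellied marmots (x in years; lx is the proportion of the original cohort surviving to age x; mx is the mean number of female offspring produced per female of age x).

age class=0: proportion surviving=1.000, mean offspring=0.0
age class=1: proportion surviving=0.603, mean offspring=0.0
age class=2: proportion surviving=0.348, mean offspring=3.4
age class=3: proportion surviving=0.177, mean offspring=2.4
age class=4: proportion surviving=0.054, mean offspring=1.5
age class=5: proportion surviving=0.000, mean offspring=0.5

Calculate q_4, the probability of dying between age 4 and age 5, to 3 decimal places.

1.000

q_4 = (l_4 − l_5) / l_4 = (0.054 − 0) / 0.054
     = 0.054 / 0.054 = 1 → 1.000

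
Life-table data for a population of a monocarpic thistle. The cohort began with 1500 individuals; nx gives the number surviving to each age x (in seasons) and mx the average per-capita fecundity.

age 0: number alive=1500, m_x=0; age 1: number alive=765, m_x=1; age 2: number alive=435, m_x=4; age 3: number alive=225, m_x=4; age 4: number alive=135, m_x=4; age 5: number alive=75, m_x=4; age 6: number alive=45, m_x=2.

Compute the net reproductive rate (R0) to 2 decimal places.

lx = nx/n0 = nx/1500: 1, 0.51, 0.29, 0.15, 0.09, 0.05, 0.03
lx·mx by age: 0, 0.51, 1.16, 0.6, 0.36, 0.2, 0.06
R0 = Σ lx·mx = 2.89 → 2.89

2.89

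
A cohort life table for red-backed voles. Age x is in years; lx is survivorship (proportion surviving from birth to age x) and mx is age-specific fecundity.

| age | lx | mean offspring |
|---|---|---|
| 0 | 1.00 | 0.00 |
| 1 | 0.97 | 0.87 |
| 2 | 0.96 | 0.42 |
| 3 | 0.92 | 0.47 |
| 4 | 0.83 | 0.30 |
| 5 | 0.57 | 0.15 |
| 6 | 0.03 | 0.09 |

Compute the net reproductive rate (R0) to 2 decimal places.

lx·mx by age: 0, 0.8439, 0.4032, 0.4324, 0.249, 0.0855, 0.0027
R0 = Σ lx·mx = 2.0167 → 2.02

2.02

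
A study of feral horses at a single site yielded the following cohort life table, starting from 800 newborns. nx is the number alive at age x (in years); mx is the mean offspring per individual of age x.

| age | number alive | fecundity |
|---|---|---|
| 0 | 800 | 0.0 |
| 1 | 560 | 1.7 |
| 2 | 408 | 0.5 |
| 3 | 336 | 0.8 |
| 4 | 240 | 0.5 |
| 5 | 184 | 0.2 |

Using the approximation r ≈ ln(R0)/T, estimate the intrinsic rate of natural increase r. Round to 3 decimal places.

0.381

lx = nx/n0 = nx/800: 1, 0.7, 0.51, 0.42, 0.3, 0.23
R0 = Σ lx·mx = 0 + 1.19 + 0.255 + 0.336 + 0.15 + 0.046 = 1.977
Σ x·lx·mx = 3.538; T = 3.538/1.977 = 1.78958…
r ≈ ln(R0)/T = ln(1.977)/1.78958… = 0.38086… → 0.381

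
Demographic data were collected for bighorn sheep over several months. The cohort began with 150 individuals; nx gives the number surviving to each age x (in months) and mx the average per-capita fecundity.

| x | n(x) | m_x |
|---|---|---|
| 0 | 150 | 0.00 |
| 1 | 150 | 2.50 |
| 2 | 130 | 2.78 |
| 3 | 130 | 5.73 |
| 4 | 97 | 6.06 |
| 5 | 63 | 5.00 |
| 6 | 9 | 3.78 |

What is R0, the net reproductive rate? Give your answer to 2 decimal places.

lx = nx/n0 = nx/150: 1, 1, 0.86667…, 0.86667…, 0.64667…, 0.42, 0.06
lx·mx by age: 0, 2.5, 2.409333…, 4.966…, 3.9188…, 2.1, 0.2268
R0 = Σ lx·mx = 16.120933… → 16.12

16.12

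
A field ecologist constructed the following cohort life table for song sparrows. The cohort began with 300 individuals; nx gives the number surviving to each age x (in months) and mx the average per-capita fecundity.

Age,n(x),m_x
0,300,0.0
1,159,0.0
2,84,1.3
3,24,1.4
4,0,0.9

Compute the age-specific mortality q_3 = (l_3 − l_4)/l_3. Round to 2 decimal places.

lx = nx/n0 = nx/300: 1, 0.53, 0.28, 0.08, 0
q_3 = (l_3 − l_4) / l_3 = (0.08 − 0) / 0.08
     = 0.08 / 0.08 = 1 → 1.00

1.00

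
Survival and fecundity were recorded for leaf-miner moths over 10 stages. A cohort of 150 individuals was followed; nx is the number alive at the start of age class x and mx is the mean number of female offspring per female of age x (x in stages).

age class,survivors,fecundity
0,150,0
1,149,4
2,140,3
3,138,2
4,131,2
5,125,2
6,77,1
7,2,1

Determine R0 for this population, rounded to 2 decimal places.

12.55

lx = nx/n0 = nx/150: 1, 0.99333…, 0.93333…, 0.92, 0.87333…, 0.83333…, 0.51333…, 0.01333…
lx·mx by age: 0, 3.973333…, 2.8…, 1.84, 1.746667…, 1.666667…, 0.513333…, 0.013333…
R0 = Σ lx·mx = 12.553333… → 12.55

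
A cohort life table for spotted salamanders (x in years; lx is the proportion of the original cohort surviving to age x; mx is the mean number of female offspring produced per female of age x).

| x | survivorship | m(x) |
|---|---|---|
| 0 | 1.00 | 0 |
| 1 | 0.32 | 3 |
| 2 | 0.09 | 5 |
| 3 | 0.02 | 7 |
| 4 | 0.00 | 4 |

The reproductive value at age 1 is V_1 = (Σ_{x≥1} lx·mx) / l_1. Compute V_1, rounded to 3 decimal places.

lx·mx for x ≥ 1: 0.96, 0.45, 0.14, 0 → sum = 1.55
V_1 = 1.55 / l_1 = 1.55 / 0.32 = 4.84375 → 4.844

4.844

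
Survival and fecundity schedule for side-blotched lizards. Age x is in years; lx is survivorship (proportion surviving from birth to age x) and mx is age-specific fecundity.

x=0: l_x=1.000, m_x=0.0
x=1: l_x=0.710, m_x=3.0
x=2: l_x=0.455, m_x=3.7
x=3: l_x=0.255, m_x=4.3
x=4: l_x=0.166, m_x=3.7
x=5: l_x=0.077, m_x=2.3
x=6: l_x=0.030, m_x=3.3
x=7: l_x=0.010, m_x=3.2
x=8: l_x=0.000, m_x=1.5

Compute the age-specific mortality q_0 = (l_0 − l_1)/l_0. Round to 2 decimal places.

0.29

q_0 = (l_0 − l_1) / l_0 = (1 − 0.71) / 1
     = 0.29 / 1 = 0.29 → 0.29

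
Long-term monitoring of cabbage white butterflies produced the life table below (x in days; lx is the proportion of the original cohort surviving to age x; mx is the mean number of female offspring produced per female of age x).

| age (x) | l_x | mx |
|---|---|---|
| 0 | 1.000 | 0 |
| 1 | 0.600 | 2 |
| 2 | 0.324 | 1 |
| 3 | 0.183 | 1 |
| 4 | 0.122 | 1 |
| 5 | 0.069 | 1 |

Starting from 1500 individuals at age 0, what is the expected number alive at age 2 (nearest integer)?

Expected survivors = N0 · l_2 = 1500 × 0.324 = 486 → 486

486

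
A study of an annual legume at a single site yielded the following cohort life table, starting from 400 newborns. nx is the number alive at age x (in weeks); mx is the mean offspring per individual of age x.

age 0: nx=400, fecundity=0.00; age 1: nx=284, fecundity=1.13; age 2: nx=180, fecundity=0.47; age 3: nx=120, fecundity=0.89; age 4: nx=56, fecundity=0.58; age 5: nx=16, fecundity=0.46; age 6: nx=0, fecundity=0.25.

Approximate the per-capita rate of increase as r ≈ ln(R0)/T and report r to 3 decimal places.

0.182

lx = nx/n0 = nx/400: 1, 0.71, 0.45, 0.3, 0.14, 0.04, 0
R0 = Σ lx·mx = 0 + 0.8023 + 0.2115 + 0.267 + 0.0812 + 0.0184 + 0 = 1.3804
Σ x·lx·mx = 2.4431; T = 2.4431/1.3804 = 1.76985…
r ≈ ln(R0)/T = ln(1.3804)/1.76985… = 0.18215… → 0.182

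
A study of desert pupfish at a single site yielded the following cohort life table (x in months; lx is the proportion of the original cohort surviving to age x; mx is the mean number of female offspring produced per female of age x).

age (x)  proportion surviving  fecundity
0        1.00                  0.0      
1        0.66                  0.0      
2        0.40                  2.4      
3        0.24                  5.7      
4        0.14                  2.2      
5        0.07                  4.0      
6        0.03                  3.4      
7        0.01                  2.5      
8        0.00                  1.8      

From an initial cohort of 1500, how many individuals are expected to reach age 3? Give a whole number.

Expected survivors = N0 · l_3 = 1500 × 0.24 = 360 → 360

360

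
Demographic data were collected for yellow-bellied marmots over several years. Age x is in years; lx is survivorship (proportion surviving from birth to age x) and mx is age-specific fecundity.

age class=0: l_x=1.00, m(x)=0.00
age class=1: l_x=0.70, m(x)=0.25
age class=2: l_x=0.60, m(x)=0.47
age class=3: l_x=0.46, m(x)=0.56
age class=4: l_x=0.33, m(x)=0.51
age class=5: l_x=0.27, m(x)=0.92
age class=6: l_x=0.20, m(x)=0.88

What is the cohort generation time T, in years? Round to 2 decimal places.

lx·mx: 0, 0.175, 0.282, 0.2576, 0.1683, 0.2484, 0.176 → R0 = 1.3073
x·lx·mx: 0, 0.175, 0.564, 0.7728, 0.6732, 1.242, 1.056 → Σ = 4.483
T = 4.483 / 1.3073 = 3.429205… → 3.43

3.43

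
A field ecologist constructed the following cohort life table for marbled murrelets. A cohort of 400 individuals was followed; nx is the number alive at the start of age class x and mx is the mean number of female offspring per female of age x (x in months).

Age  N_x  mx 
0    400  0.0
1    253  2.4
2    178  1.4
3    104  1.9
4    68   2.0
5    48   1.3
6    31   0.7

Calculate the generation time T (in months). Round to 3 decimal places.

2.107

lx = nx/n0 = nx/400: 1, 0.6325, 0.445, 0.26, 0.17, 0.12, 0.0775
lx·mx: 0, 1.518, 0.623, 0.494, 0.34, 0.156, 0.05425 → R0 = 3.18525
x·lx·mx: 0, 1.518, 1.246, 1.482, 1.36, 0.78, 0.3255 → Σ = 6.7115
T = 6.7115 / 3.18525 = 2.107056… → 2.107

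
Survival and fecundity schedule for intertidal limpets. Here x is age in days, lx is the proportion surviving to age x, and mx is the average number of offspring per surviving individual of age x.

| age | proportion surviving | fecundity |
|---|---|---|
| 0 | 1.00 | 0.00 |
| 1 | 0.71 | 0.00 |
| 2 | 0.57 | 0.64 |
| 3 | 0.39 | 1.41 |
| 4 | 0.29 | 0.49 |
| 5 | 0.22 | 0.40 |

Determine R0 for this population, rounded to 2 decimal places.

1.14

lx·mx by age: 0, 0, 0.3648, 0.5499, 0.1421, 0.088
R0 = Σ lx·mx = 1.1448 → 1.14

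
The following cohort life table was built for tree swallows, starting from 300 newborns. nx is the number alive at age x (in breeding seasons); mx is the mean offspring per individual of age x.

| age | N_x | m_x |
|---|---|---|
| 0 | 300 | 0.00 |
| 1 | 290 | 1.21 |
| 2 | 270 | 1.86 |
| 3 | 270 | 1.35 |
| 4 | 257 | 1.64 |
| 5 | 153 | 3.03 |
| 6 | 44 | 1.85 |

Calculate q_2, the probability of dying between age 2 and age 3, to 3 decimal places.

0.000

lx = nx/n0 = nx/300: 1, 0.96667…, 0.9, 0.9, 0.85667…, 0.51, 0.14667…
q_2 = (l_2 − l_3) / l_2 = (0.9 − 0.9) / 0.9
     = 0 / 0.9 = 0 → 0.000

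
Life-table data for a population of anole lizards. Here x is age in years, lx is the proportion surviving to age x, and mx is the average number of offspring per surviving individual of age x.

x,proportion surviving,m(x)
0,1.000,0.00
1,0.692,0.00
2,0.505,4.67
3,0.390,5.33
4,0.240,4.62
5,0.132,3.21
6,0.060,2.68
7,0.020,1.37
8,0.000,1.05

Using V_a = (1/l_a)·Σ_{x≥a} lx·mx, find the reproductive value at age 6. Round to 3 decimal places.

3.137

lx·mx for x ≥ 6: 0.1608, 0.0274, 0 → sum = 0.1882
V_6 = 0.1882 / l_6 = 0.1882 / 0.06 = 3.136667… → 3.137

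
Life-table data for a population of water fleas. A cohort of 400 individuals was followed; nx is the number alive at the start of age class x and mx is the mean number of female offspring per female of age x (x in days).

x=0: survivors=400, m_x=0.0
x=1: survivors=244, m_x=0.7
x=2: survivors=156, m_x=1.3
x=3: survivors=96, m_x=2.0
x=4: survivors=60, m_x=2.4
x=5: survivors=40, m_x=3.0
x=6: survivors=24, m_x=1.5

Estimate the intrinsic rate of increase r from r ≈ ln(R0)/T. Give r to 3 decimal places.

lx = nx/n0 = nx/400: 1, 0.61, 0.39, 0.24, 0.15, 0.1, 0.06
R0 = Σ lx·mx = 0 + 0.427 + 0.507 + 0.48 + 0.36 + 0.3 + 0.09 = 2.164
Σ x·lx·mx = 6.361; T = 6.361/2.164 = 2.93946…
r ≈ ln(R0)/T = ln(2.164)/2.93946… = 0.26262… → 0.263

0.263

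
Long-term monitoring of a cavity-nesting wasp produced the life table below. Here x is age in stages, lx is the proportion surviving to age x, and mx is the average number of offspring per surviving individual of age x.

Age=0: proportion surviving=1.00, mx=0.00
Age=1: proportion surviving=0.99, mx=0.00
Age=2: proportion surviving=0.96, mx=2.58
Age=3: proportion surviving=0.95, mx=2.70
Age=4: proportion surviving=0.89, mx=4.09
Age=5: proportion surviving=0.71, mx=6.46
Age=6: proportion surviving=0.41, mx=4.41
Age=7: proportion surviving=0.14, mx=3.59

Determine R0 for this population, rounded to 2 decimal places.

15.58

lx·mx by age: 0, 0, 2.4768, 2.565, 3.6401, 4.5866, 1.8081, 0.5026
R0 = Σ lx·mx = 15.5792 → 15.58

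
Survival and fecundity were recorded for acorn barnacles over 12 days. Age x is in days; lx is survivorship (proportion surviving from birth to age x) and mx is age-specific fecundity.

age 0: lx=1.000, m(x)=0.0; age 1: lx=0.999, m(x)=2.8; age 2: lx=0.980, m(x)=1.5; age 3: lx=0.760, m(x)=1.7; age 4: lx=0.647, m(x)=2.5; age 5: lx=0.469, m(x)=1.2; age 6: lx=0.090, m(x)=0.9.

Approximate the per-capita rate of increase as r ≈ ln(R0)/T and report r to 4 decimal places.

R0 = Σ lx·mx = 0 + 2.7972 + 1.47 + 1.292 + 1.6175 + 0.5628 + 0.081 = 7.8205
Σ x·lx·mx = 19.3832; T = 19.3832/7.8205 = 2.47851…
r ≈ ln(R0)/T = ln(7.8205)/2.47851… = 0.829832… → 0.8298

0.8298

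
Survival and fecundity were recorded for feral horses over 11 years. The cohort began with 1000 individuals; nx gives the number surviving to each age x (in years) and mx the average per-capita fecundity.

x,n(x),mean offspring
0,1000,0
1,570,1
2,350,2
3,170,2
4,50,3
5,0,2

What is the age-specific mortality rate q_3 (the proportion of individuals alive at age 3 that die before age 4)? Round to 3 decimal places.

0.706

lx = nx/n0 = nx/1000: 1, 0.57, 0.35, 0.17, 0.05, 0
q_3 = (l_3 − l_4) / l_3 = (0.17 − 0.05) / 0.17
     = 0.12 / 0.17 = 0.705882… → 0.706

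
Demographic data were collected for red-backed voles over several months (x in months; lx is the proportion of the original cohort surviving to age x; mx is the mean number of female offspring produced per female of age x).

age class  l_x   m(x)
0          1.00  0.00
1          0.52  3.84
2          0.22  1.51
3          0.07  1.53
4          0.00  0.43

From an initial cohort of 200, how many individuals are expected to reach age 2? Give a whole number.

44

Expected survivors = N0 · l_2 = 200 × 0.22 = 44 → 44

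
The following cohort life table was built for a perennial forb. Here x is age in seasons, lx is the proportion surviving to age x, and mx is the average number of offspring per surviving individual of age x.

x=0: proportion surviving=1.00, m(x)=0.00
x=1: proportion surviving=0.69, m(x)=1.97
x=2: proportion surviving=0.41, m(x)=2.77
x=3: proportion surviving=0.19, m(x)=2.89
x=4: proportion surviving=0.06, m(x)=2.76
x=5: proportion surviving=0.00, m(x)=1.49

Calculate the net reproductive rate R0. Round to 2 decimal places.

lx·mx by age: 0, 1.3593, 1.1357, 0.5491, 0.1656, 0
R0 = Σ lx·mx = 3.2097 → 3.21

3.21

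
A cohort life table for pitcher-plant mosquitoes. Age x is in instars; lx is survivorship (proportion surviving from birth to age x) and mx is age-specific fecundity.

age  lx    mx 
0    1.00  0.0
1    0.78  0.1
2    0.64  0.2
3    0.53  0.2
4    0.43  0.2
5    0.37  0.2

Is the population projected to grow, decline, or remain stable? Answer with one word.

R0 = Σ lx·mx = 0 + 0.078 + 0.128 + 0.106 + 0.086 + 0.074 = 0.472
R0 < 1, so the population is declining.

declining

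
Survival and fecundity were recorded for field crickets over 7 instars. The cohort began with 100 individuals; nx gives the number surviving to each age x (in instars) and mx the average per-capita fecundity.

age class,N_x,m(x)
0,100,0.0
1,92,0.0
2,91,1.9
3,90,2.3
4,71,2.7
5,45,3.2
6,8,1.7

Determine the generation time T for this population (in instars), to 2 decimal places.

lx = nx/n0 = nx/100: 1, 0.92, 0.91, 0.9, 0.71, 0.45, 0.08
lx·mx: 0, 0, 1.729, 2.07, 1.917, 1.44, 0.136 → R0 = 7.292
x·lx·mx: 0, 0, 3.458, 6.21, 7.668, 7.2, 0.816 → Σ = 25.352
T = 25.352 / 7.292 = 3.476687… → 3.48

3.48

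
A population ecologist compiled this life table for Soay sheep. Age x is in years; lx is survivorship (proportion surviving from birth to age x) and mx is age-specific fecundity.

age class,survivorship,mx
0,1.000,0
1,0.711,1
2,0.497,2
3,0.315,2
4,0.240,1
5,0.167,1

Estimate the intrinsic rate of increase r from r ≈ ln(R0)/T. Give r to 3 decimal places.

R0 = Σ lx·mx = 0 + 0.711 + 0.994 + 0.63 + 0.24 + 0.167 = 2.742
Σ x·lx·mx = 6.384; T = 6.384/2.742 = 2.32823…
r ≈ ln(R0)/T = ln(2.742)/2.32823… = 0.43324… → 0.433

0.433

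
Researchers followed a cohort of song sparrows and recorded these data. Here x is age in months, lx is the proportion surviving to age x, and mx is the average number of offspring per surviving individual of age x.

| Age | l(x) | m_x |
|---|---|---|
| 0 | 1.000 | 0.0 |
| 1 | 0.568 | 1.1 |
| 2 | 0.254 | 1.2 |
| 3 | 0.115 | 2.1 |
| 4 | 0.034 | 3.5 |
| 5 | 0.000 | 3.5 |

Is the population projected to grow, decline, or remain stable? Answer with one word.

growing

R0 = Σ lx·mx = 0 + 0.6248 + 0.3048 + 0.2415 + 0.119 + 0 = 1.2901
R0 > 1, so the population is growing.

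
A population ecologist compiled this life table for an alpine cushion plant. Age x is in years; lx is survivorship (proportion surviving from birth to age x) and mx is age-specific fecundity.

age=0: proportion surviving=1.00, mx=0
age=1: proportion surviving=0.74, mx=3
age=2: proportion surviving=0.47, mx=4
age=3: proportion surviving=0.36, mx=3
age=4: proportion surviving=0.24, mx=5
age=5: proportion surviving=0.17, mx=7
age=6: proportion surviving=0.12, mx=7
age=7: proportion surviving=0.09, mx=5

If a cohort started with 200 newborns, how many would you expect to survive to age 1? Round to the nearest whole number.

148

Expected survivors = N0 · l_1 = 200 × 0.74 = 148 → 148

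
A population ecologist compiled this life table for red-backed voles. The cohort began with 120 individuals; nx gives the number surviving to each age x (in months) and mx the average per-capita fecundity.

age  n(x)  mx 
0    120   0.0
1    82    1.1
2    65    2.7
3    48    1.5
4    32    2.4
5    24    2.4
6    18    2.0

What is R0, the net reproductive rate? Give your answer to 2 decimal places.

4.23

lx = nx/n0 = nx/120: 1, 0.68333…, 0.54167…, 0.4, 0.26667…, 0.2, 0.15
lx·mx by age: 0, 0.751667…, 1.4625…, 0.6, 0.64…, 0.48, 0.3
R0 = Σ lx·mx = 4.234167… → 4.23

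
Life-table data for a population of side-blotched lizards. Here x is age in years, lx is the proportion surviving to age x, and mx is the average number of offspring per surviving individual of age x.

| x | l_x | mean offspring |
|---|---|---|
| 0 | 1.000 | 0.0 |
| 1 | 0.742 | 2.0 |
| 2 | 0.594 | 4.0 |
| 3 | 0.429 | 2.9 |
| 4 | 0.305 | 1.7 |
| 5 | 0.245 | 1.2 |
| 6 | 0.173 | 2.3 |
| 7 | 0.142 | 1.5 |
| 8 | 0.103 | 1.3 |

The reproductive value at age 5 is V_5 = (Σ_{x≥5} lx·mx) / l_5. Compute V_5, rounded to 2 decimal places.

lx·mx for x ≥ 5: 0.294, 0.3979, 0.213, 0.1339 → sum = 1.0388
V_5 = 1.0388 / l_5 = 1.0388 / 0.245 = 4.24 → 4.24

4.24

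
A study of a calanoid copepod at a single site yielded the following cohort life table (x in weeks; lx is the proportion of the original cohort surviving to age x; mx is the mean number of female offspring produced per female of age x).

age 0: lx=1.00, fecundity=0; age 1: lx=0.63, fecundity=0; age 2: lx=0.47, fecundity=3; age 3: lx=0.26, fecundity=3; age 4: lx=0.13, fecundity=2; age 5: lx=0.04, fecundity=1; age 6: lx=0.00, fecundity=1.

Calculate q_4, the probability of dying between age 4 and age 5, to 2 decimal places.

0.69

q_4 = (l_4 − l_5) / l_4 = (0.13 − 0.04) / 0.13
     = 0.09 / 0.13 = 0.692308… → 0.69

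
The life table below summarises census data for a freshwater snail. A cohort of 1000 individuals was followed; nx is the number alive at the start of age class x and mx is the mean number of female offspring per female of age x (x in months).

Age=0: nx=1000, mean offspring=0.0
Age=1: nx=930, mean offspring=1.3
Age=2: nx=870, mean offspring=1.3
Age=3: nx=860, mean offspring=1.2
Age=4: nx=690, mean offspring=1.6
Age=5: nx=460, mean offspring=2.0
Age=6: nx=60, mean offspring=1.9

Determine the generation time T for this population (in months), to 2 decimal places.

2.95

lx = nx/n0 = nx/1000: 1, 0.93, 0.87, 0.86, 0.69, 0.46, 0.06
lx·mx: 0, 1.209, 1.131, 1.032, 1.104, 0.92, 0.114 → R0 = 5.51
x·lx·mx: 0, 1.209, 2.262, 3.096, 4.416, 4.6, 0.684 → Σ = 16.267
T = 16.267 / 5.51 = 2.952269… → 2.95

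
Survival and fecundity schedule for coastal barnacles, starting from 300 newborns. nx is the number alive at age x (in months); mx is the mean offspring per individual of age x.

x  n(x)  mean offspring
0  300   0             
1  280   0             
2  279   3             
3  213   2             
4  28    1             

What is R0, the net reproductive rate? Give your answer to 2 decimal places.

lx = nx/n0 = nx/300: 1, 0.93333…, 0.93, 0.71, 0.09333…
lx·mx by age: 0, 0, 2.79, 1.42, 0.093333…
R0 = Σ lx·mx = 4.303333… → 4.30

4.30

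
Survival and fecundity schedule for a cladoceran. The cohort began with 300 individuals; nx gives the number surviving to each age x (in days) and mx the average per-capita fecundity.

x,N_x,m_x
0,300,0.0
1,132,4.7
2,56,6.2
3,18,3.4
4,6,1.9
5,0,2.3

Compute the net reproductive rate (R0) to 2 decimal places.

3.47

lx = nx/n0 = nx/300: 1, 0.44, 0.18667…, 0.06, 0.02, 0
lx·mx by age: 0, 2.068, 1.157333…, 0.204, 0.038, 0
R0 = Σ lx·mx = 3.467333… → 3.47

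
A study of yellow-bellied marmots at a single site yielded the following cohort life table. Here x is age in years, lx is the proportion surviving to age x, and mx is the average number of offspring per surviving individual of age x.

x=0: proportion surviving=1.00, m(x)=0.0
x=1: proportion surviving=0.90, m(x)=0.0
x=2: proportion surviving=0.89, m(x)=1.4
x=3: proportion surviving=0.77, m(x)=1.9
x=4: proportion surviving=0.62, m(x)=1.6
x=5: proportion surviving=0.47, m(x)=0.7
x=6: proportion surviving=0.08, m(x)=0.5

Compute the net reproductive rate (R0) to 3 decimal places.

4.070

lx·mx by age: 0, 0, 1.246, 1.463, 0.992, 0.329, 0.04
R0 = Σ lx·mx = 4.07 → 4.070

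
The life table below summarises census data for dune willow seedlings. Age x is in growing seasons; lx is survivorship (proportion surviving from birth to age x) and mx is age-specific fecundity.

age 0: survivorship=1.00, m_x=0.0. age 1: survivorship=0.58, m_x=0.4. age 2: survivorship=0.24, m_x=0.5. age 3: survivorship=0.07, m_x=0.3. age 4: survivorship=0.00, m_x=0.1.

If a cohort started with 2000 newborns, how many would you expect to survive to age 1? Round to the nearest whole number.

1160

Expected survivors = N0 · l_1 = 2000 × 0.58 = 1160 → 1160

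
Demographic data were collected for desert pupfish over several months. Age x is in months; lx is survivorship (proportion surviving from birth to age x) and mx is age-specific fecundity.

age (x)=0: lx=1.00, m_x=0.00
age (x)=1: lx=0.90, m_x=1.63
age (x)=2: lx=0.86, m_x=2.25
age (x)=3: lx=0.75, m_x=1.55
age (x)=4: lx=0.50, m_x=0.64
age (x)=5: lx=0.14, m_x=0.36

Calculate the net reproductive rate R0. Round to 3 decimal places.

4.935

lx·mx by age: 0, 1.467, 1.935, 1.1625, 0.32, 0.0504
R0 = Σ lx·mx = 4.9349 → 4.935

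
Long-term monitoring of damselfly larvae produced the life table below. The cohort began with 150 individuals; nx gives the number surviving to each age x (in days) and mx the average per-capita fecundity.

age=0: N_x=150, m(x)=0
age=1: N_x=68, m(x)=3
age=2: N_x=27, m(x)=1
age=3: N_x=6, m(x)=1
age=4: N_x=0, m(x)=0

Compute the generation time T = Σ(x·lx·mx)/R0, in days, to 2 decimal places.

lx = nx/n0 = nx/150: 1, 0.45333…, 0.18, 0.04, 0
lx·mx: 0, 1.36…, 0.18, 0.04, 0 → R0 = 1.58…
x·lx·mx: 0, 1.36…, 0.36, 0.12, 0 → Σ = 1.84…
T = 1.84… / 1.58… = 1.164557… → 1.16

1.16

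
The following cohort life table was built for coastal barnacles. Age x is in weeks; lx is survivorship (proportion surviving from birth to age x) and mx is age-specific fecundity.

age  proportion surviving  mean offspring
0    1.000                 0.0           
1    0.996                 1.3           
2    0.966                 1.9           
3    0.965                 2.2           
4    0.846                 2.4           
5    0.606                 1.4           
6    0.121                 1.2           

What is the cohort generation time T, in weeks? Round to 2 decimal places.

lx·mx: 0, 1.2948, 1.8354, 2.123, 2.0304, 0.8484, 0.1452 → R0 = 8.2772
x·lx·mx: 0, 1.2948, 3.6708, 6.369, 8.1216, 4.242, 0.8712 → Σ = 24.5694
T = 24.5694 / 8.2772 = 2.968323… → 2.97

2.97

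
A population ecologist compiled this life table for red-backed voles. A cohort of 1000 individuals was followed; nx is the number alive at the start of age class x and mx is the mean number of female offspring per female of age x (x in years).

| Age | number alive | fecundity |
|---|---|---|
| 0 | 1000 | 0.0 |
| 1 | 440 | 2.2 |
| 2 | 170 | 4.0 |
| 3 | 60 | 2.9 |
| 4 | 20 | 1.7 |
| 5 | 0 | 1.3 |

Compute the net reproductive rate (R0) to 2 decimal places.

1.86

lx = nx/n0 = nx/1000: 1, 0.44, 0.17, 0.06, 0.02, 0
lx·mx by age: 0, 0.968, 0.68, 0.174, 0.034, 0
R0 = Σ lx·mx = 1.856 → 1.86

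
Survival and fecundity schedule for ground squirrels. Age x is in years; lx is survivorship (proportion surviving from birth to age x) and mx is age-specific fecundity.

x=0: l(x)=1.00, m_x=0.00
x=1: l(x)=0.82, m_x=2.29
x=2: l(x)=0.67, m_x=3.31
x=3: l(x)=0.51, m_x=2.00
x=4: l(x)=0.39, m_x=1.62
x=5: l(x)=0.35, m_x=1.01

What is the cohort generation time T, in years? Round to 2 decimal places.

lx·mx: 0, 1.8778, 2.2177, 1.02, 0.6318, 0.3535 → R0 = 6.1008
x·lx·mx: 0, 1.8778, 4.4354, 3.06, 2.5272, 1.7675 → Σ = 13.6679
T = 13.6679 / 6.1008 = 2.240346… → 2.24

2.24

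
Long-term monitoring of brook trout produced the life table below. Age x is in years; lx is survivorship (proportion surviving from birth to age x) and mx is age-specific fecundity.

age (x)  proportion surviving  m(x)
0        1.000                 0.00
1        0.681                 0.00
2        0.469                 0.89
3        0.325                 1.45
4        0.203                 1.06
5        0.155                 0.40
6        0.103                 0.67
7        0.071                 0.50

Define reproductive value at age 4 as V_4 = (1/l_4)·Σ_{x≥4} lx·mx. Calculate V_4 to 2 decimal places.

1.88

lx·mx for x ≥ 4: 0.21518, 0.062, 0.06901, 0.0355 → sum = 0.38169
V_4 = 0.38169 / l_4 = 0.38169 / 0.203 = 1.880246… → 1.88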